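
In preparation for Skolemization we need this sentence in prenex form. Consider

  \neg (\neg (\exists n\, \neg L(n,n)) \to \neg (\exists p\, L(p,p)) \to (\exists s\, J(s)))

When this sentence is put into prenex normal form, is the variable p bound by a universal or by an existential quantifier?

First replace A → B with ¬A ∨ B.
  \neg (\neg \neg (\exists n\, \neg L(n,n)) \lor \neg \neg (\exists p\, L(p,p)) \lor (\exists s\, J(s)))
Move each ¬ inward, flipping quantifiers it crosses:
  (\forall n\, L(n,n)) \land (\forall p\, \neg L(p,p)) \land (\forall s\, \neg J(s))
All bound variables are already distinct, so no renaming is needed.
Pull the quantifiers to the front (each side's bound variable is not free in the other side):
  \forall n\, \forall p\, \forall s\, (L(n,n) \land \neg L(p,p) \land \neg J(s))
The quantifier \exists p sits under an odd number of negations (counting the antecedent side of each →), so it flips to \forall p.

universal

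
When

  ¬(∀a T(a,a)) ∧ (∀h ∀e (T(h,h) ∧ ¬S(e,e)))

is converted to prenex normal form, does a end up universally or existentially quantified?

Push ¬ through the quantifiers and connectives to reach negation normal form:
  (∃a ¬T(a,a)) ∧ (∀h ∀e (T(h,h) ∧ ¬S(e,e)))
Pull the quantifiers to the front (each side's bound variable is not free in the other side):
  ∃a ∀h ∀e (¬T(a,a) ∧ T(h,h) ∧ ¬S(e,e))
The quantifier ∀a sits under an odd number of negations, so it flips to ∃a.

existential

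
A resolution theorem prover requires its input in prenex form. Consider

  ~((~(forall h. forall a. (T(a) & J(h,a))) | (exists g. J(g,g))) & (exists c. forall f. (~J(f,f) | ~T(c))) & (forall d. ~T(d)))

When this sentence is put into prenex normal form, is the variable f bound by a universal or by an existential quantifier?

Drive negations inward (¬∀x A ≡ ∃x ¬A, ¬∃x A ≡ ∀x ¬A, De Morgan for ∧/∨):
  (forall h. forall a. (T(a) & J(h,a))) & (forall g. ~J(g,g)) | (forall c. exists f. (J(f,f) & T(c))) | (exists d. T(d))
All bound variables are already distinct, so no renaming is needed.
Pull the quantifiers to the front (each side's bound variable is not free in the other side):
  forall h. forall a. forall g. forall c. exists f. exists d. (T(a) & J(h,a) & ~J(g,g) | J(f,f) & T(c) | T(d))
The quantifier forall f sits under an odd number of negations, so it flips to exists f.

existential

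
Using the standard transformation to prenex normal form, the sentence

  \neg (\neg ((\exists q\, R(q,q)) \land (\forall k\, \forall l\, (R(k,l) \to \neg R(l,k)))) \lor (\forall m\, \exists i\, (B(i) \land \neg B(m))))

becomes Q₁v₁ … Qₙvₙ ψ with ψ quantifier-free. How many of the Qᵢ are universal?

Eliminate → and ↔ using ¬ and ∨.
  \neg (\neg ((\exists q\, R(q,q)) \land (\forall k\, \forall l\, (\neg R(k,l) \lor \neg R(l,k)))) \lor (\forall m\, \exists i\, (B(i) \land \neg B(m))))
Push ¬ through the quantifiers and connectives to reach negation normal form:
  (\exists q\, R(q,q)) \land (\forall k\, \forall l\, (\neg R(k,l) \lor \neg R(l,k))) \land (\exists m\, \forall i\, (\neg B(i) \lor B(m)))
Pull the quantifiers to the front (each side's bound variable is not free in the other side):
  \exists q\, \forall k\, \forall l\, \exists m\, \forall i\, (R(q,q) \land (\neg R(k,l) \lor \neg R(l,k)) \land (\neg B(i) \lor B(m)))
The prefix is \exists q \forall k \forall l \exists m \forall i: 3 universal, 2 existential.

3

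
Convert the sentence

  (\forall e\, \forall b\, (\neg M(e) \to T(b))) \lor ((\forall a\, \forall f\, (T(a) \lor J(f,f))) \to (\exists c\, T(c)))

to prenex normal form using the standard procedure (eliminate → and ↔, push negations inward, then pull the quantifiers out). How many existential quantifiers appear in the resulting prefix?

First replace A → B with ¬A ∨ B.
  (\forall e\, \forall b\, (\neg \neg M(e) \lor T(b))) \lor \neg (\forall a\, \forall f\, (T(a) \lor J(f,f))) \lor (\exists c\, T(c))
Push ¬ through the quantifiers and connectives to reach negation normal form:
  (\forall e\, \forall b\, (M(e) \lor T(b))) \lor (\exists a\, \exists f\, (\neg T(a) \land \neg J(f,f))) \lor (\exists c\, T(c))
All bound variables are already distinct, so no renaming is needed.
Pull the quantifiers to the front (each side's bound variable is not free in the other side):
  \forall e\, \forall b\, \exists a\, \exists f\, \exists c\, (M(e) \lor T(b) \lor \neg T(a) \land \neg J(f,f) \lor T(c))
The prefix is \forall e \forall b \exists a \exists f \exists c: 2 universal, 3 existential.

3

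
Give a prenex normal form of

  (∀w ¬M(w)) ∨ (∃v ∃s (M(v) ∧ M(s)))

∀w ∃v ∃s (¬M(w) ∨ M(v) ∧ M(s))

All bound variables are already distinct, so no renaming is needed.
Extract every quantifier outward, since the variables are now distinct and don't occur free across branches:
  ∀w ∃v ∃s (¬M(w) ∨ M(v) ∧ M(s))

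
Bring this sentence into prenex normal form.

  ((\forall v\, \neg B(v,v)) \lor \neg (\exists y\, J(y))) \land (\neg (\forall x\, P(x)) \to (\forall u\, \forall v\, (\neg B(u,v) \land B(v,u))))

First replace A → B with ¬A ∨ B.
  ((\forall v\, \neg B(v,v)) \lor \neg (\exists y\, J(y))) \land (\neg \neg (\forall x\, P(x)) \lor (\forall u\, \forall v\, (\neg B(u,v) \land B(v,u))))
Drive negations inward (¬∀x A ≡ ∃x ¬A, ¬∃x A ≡ ∀x ¬A, De Morgan for ∧/∨):
  ((\forall v\, \neg B(v,v)) \lor (\forall y\, \neg J(y))) \land ((\forall x\, P(x)) \lor (\forall u\, \forall v\, (\neg B(u,v) \land B(v,u))))
Standardize variables apart so no two quantifiers bind the same name: v↦w.
  ((\forall v\, \neg B(v,v)) \lor (\forall y\, \neg J(y))) \land ((\forall x\, P(x)) \lor (\forall u\, \forall w\, (\neg B(u,w) \land B(w,u))))
Finally move all quantifiers to the prefix:
  \forall v\, \forall y\, \forall x\, \forall u\, \forall w\, ((\neg B(v,v) \lor \neg J(y)) \land (P(x) \lor \neg B(u,w) \land B(w,u)))

\forall v\, \forall y\, \forall x\, \forall u\, \forall w\, ((\neg B(v,v) \lor \neg J(y)) \land (P(x) \lor \neg B(u,w) \land B(w,u)))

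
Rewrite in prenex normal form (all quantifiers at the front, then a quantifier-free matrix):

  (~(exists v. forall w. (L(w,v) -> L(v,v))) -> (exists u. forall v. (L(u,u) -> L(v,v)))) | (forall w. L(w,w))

Rewrite implications/biconditionals: A → B as ¬A ∨ B.
  ~~(exists v. forall w. (~L(w,v) | L(v,v))) | (exists u. forall v. (~L(u,u) | L(v,v))) | (forall w. L(w,w))
Push ¬ through the quantifiers and connectives to reach negation normal form:
  (exists v. forall w. (~L(w,v) | L(v,v))) | (exists u. forall v. (~L(u,u) | L(v,v))) | (forall w. L(w,w))
Standardize variables apart so no two quantifiers bind the same name: v↦q, w↦b.
  (exists v. forall w. (~L(w,v) | L(v,v))) | (exists u. forall q. (~L(u,u) | L(q,q))) | (forall b. L(b,b))
Finally move all quantifiers to the prefix:
  exists v. forall w. exists u. forall q. forall b. (~L(w,v) | L(v,v) | ~L(u,u) | L(q,q) | L(b,b))

exists v. forall w. exists u. forall q. forall b. (~L(w,v) | L(v,v) | ~L(u,u) | L(q,q) | L(b,b))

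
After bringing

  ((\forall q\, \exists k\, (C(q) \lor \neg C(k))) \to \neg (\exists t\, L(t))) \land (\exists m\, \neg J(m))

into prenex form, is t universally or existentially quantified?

Rewrite implications/biconditionals: A → B as ¬A ∨ B.
  (\neg (\forall q\, \exists k\, (C(q) \lor \neg C(k))) \lor \neg (\exists t\, L(t))) \land (\exists m\, \neg J(m))
Push ¬ through the quantifiers and connectives to reach negation normal form:
  ((\exists q\, \forall k\, (\neg C(q) \land C(k))) \lor (\forall t\, \neg L(t))) \land (\exists m\, \neg J(m))
All bound variables are already distinct, so no renaming is needed.
Finally move all quantifiers to the prefix:
  \exists q\, \forall k\, \forall t\, \exists m\, ((\neg C(q) \land C(k) \lor \neg L(t)) \land \neg J(m))
The quantifier \exists t sits under an odd number of negations (counting the antecedent side of each →), so it flips to \forall t.

universal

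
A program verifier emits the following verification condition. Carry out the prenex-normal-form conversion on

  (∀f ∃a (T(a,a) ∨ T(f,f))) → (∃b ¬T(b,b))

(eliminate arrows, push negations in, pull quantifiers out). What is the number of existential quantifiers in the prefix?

First replace A → B with ¬A ∨ B.
  ¬(∀f ∃a (T(a,a) ∨ T(f,f))) ∨ (∃b ¬T(b,b))
Push ¬ through the quantifiers and connectives to reach negation normal form:
  (∃f ∀a (¬T(a,a) ∧ ¬T(f,f))) ∨ (∃b ¬T(b,b))
All bound variables are already distinct, so no renaming is needed.
Pull the quantifiers to the front (each side's bound variable is not free in the other side):
  ∃f ∀a ∃b (¬T(a,a) ∧ ¬T(f,f) ∨ ¬T(b,b))
The prefix is ∃f ∀a ∃b: 1 universal, 2 existential.

2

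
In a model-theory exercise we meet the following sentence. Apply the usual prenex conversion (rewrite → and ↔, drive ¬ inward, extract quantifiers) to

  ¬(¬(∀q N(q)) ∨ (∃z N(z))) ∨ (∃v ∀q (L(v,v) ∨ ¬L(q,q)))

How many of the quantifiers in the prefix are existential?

Move each ¬ inward, flipping quantifiers it crosses:
  (∀q N(q)) ∧ (∀z ¬N(z)) ∨ (∃v ∀q (L(v,v) ∨ ¬L(q,q)))
Rename bound variables to avoid capture: q↦t.
  (∀q N(q)) ∧ (∀z ¬N(z)) ∨ (∃v ∀t (L(v,v) ∨ ¬L(t,t)))
Pull the quantifiers to the front (each side's bound variable is not free in the other side):
  ∀q ∀z ∃v ∀t (N(q) ∧ ¬N(z) ∨ L(v,v) ∨ ¬L(t,t))
The prefix is ∀q ∀z ∃v ∀t: 3 universal, 1 existential.

1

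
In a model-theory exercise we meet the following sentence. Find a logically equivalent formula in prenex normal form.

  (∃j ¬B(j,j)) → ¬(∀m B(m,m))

Eliminate → and ↔ using ¬ and ∨.
  ¬(∃j ¬B(j,j)) ∨ ¬(∀m B(m,m))
Move each ¬ inward, flipping quantifiers it crosses:
  (∀j B(j,j)) ∨ (∃m ¬B(m,m))
Extract every quantifier outward, since the variables are now distinct and don't occur free across branches:
  ∀j ∃m (B(j,j) ∨ ¬B(m,m))

∀j ∃m (B(j,j) ∨ ¬B(m,m))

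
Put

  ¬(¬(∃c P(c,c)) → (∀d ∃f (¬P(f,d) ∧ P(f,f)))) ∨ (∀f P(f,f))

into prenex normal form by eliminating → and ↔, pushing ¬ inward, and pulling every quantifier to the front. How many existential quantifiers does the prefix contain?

Eliminate → and ↔ using ¬ and ∨.
  ¬(¬¬(∃c P(c,c)) ∨ (∀d ∃f (¬P(f,d) ∧ P(f,f)))) ∨ (∀f P(f,f))
Move each ¬ inward, flipping quantifiers it crosses:
  (∀c ¬P(c,c)) ∧ (∃d ∀f (P(f,d) ∨ ¬P(f,f))) ∨ (∀f P(f,f))
Standardize variables apart so no two quantifiers bind the same name: f↦s.
  (∀c ¬P(c,c)) ∧ (∃d ∀f (P(f,d) ∨ ¬P(f,f))) ∨ (∀s P(s,s))
Finally move all quantifiers to the prefix:
  ∀c ∃d ∀f ∀s (¬P(c,c) ∧ (P(f,d) ∨ ¬P(f,f)) ∨ P(s,s))
The prefix is ∀c ∃d ∀f ∀s: 3 universal, 1 existential.

1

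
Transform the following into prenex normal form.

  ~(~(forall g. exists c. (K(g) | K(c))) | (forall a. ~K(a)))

forall g. exists c. exists a. ((K(g) | K(c)) & K(a))

Push ¬ through the quantifiers and connectives to reach negation normal form:
  (forall g. exists c. (K(g) | K(c))) & (exists a. K(a))
All bound variables are already distinct, so no renaming is needed.
Finally move all quantifiers to the prefix:
  forall g. exists c. exists a. ((K(g) | K(c)) & K(a))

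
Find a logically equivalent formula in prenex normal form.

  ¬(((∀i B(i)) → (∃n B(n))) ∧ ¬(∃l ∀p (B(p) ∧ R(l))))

Rewrite implications/biconditionals: A → B as ¬A ∨ B.
  ¬((¬(∀i B(i)) ∨ (∃n B(n))) ∧ ¬(∃l ∀p (B(p) ∧ R(l))))
Drive negations inward (¬∀x A ≡ ∃x ¬A, ¬∃x A ≡ ∀x ¬A, De Morgan for ∧/∨):
  (∀i B(i)) ∧ (∀n ¬B(n)) ∨ (∃l ∀p (B(p) ∧ R(l)))
All bound variables are already distinct, so no renaming is needed.
Extract every quantifier outward, since the variables are now distinct and don't occur free across branches:
  ∀i ∀n ∃l ∀p (B(i) ∧ ¬B(n) ∨ B(p) ∧ R(l))

∀i ∀n ∃l ∀p (B(i) ∧ ¬B(n) ∨ B(p) ∧ R(l))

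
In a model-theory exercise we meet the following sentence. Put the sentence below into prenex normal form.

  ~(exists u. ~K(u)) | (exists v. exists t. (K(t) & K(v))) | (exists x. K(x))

Push ¬ through the quantifiers and connectives to reach negation normal form:
  (forall u. K(u)) | (exists v. exists t. (K(t) & K(v))) | (exists x. K(x))
All bound variables are already distinct, so no renaming is needed.
Extract every quantifier outward, since the variables are now distinct and don't occur free across branches:
  forall u. exists v. exists t. exists x. (K(u) | K(t) & K(v) | K(x))

forall u. exists v. exists t. exists x. (K(u) | K(t) & K(v) | K(x))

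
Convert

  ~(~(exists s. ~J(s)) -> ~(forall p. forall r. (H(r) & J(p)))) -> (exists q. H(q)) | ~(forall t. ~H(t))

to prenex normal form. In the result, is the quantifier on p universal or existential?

Rewrite implications/biconditionals: A → B as ¬A ∨ B.
  ~~(~~(exists s. ~J(s)) | ~(forall p. forall r. (H(r) & J(p)))) | (exists q. H(q)) | ~(forall t. ~H(t))
Move each ¬ inward, flipping quantifiers it crosses:
  (exists s. ~J(s)) | (exists p. exists r. (~H(r) | ~J(p))) | (exists q. H(q)) | (exists t. H(t))
All bound variables are already distinct, so no renaming is needed.
Extract every quantifier outward, since the variables are now distinct and don't occur free across branches:
  exists s. exists p. exists r. exists q. exists t. (~J(s) | ~H(r) | ~J(p) | H(q) | H(t))
The quantifier forall p sits under an odd number of negations (counting the antecedent side of each →), so it flips to exists p.

existential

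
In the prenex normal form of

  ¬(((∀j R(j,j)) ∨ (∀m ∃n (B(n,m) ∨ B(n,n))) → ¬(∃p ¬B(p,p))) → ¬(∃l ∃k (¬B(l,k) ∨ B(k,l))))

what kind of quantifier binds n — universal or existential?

universal

Rewrite implications/biconditionals: A → B as ¬A ∨ B.
  ¬(¬(¬((∀j R(j,j)) ∨ (∀m ∃n (B(n,m) ∨ B(n,n)))) ∨ ¬(∃p ¬B(p,p))) ∨ ¬(∃l ∃k (¬B(l,k) ∨ B(k,l))))
Push ¬ through the quantifiers and connectives to reach negation normal form:
  ((∃j ¬R(j,j)) ∧ (∃m ∀n (¬B(n,m) ∧ ¬B(n,n))) ∨ (∀p B(p,p))) ∧ (∃l ∃k (¬B(l,k) ∨ B(k,l)))
Pull the quantifiers to the front (each side's bound variable is not free in the other side):
  ∃j ∃m ∀n ∀p ∃l ∃k ((¬R(j,j) ∧ ¬B(n,m) ∧ ¬B(n,n) ∨ B(p,p)) ∧ (¬B(l,k) ∨ B(k,l)))
The quantifier ∃n sits under an odd number of negations (counting the antecedent side of each →), so it flips to ∀n.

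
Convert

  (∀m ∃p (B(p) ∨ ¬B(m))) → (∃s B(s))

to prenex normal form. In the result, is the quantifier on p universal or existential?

universal

First replace A → B with ¬A ∨ B.
  ¬(∀m ∃p (B(p) ∨ ¬B(m))) ∨ (∃s B(s))
Move each ¬ inward, flipping quantifiers it crosses:
  (∃m ∀p (¬B(p) ∧ B(m))) ∨ (∃s B(s))
All bound variables are already distinct, so no renaming is needed.
Pull the quantifiers to the front (each side's bound variable is not free in the other side):
  ∃m ∀p ∃s (¬B(p) ∧ B(m) ∨ B(s))
The quantifier ∃p sits under an odd number of negations (counting the antecedent side of each →), so it flips to ∀p.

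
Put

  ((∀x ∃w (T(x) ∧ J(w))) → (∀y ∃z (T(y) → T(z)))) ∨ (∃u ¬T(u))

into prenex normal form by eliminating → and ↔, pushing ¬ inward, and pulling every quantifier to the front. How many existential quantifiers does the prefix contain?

3

Eliminate → and ↔ using ¬ and ∨.
  ¬(∀x ∃w (T(x) ∧ J(w))) ∨ (∀y ∃z (¬T(y) ∨ T(z))) ∨ (∃u ¬T(u))
Push ¬ through the quantifiers and connectives to reach negation normal form:
  (∃x ∀w (¬T(x) ∨ ¬J(w))) ∨ (∀y ∃z (¬T(y) ∨ T(z))) ∨ (∃u ¬T(u))
All bound variables are already distinct, so no renaming is needed.
Extract every quantifier outward, since the variables are now distinct and don't occur free across branches:
  ∃x ∀w ∀y ∃z ∃u (¬T(x) ∨ ¬J(w) ∨ ¬T(y) ∨ T(z) ∨ ¬T(u))
The prefix is ∃x ∀w ∀y ∃z ∃u: 2 universal, 3 existential.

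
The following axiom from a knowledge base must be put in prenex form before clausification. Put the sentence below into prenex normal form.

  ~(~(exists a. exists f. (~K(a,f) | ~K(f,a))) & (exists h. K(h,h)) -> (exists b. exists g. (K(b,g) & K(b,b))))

forall a. forall f. exists h. forall b. forall g. (K(a,f) & K(f,a) & K(h,h) & (~K(b,g) | ~K(b,b)))

First replace A → B with ¬A ∨ B.
  ~(~(~(exists a. exists f. (~K(a,f) | ~K(f,a))) & (exists h. K(h,h))) | (exists b. exists g. (K(b,g) & K(b,b))))
Drive negations inward (¬∀x A ≡ ∃x ¬A, ¬∃x A ≡ ∀x ¬A, De Morgan for ∧/∨):
  (forall a. forall f. (K(a,f) & K(f,a))) & (exists h. K(h,h)) & (forall b. forall g. (~K(b,g) | ~K(b,b)))
Finally move all quantifiers to the prefix:
  forall a. forall f. exists h. forall b. forall g. (K(a,f) & K(f,a) & K(h,h) & (~K(b,g) | ~K(b,b)))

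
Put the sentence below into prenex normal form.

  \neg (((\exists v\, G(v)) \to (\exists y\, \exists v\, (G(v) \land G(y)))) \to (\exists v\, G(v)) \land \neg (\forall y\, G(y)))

\forall v\, \exists y\, \exists x\, \forall w1\, \forall v1\, ((\neg G(v) \lor G(x) \land G(y)) \land (\neg G(w1) \lor G(v1)))

First replace A → B with ¬A ∨ B.
  \neg (\neg (\neg (\exists v\, G(v)) \lor (\exists y\, \exists v\, (G(v) \land G(y)))) \lor (\exists v\, G(v)) \land \neg (\forall y\, G(y)))
Move each ¬ inward, flipping quantifiers it crosses:
  ((\forall v\, \neg G(v)) \lor (\exists y\, \exists v\, (G(v) \land G(y)))) \land ((\forall v\, \neg G(v)) \lor (\forall y\, G(y)))
Standardize variables apart so no two quantifiers bind the same name: v↦x, v↦w1, y↦v1.
  ((\forall v\, \neg G(v)) \lor (\exists y\, \exists x\, (G(x) \land G(y)))) \land ((\forall w1\, \neg G(w1)) \lor (\forall v1\, G(v1)))
Extract every quantifier outward, since the variables are now distinct and don't occur free across branches:
  \forall v\, \exists y\, \exists x\, \forall w1\, \forall v1\, ((\neg G(v) \lor G(x) \land G(y)) \land (\neg G(w1) \lor G(v1)))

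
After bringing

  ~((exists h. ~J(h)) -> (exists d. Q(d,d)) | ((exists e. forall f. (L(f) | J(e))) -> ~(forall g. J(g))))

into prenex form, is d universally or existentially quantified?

Eliminate → and ↔ using ¬ and ∨.
  ~(~(exists h. ~J(h)) | (exists d. Q(d,d)) | ~(exists e. forall f. (L(f) | J(e))) | ~(forall g. J(g)))
Drive negations inward (¬∀x A ≡ ∃x ¬A, ¬∃x A ≡ ∀x ¬A, De Morgan for ∧/∨):
  (exists h. ~J(h)) & (forall d. ~Q(d,d)) & (exists e. forall f. (L(f) | J(e))) & (forall g. J(g))
Extract every quantifier outward, since the variables are now distinct and don't occur free across branches:
  exists h. forall d. exists e. forall f. forall g. (~J(h) & ~Q(d,d) & (L(f) | J(e)) & J(g))
The quantifier exists d sits under an odd number of negations (counting the antecedent side of each →), so it flips to forall d.

universal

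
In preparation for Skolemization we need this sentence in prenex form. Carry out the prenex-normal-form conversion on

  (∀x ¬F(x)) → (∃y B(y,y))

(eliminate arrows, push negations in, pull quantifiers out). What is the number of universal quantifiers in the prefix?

First replace A → B with ¬A ∨ B.
  ¬(∀x ¬F(x)) ∨ (∃y B(y,y))
Drive negations inward (¬∀x A ≡ ∃x ¬A, ¬∃x A ≡ ∀x ¬A, De Morgan for ∧/∨):
  (∃x F(x)) ∨ (∃y B(y,y))
All bound variables are already distinct, so no renaming is needed.
Pull the quantifiers to the front (each side's bound variable is not free in the other side):
  ∃x ∃y (F(x) ∨ B(y,y))
The prefix is ∃x ∃y: 0 universal, 2 existential.

0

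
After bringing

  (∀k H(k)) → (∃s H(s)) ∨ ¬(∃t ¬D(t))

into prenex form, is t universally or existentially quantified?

Rewrite implications/biconditionals: A → B as ¬A ∨ B.
  ¬(∀k H(k)) ∨ (∃s H(s)) ∨ ¬(∃t ¬D(t))
Move each ¬ inward, flipping quantifiers it crosses:
  (∃k ¬H(k)) ∨ (∃s H(s)) ∨ (∀t D(t))
All bound variables are already distinct, so no renaming is needed.
Finally move all quantifiers to the prefix:
  ∃k ∃s ∀t (¬H(k) ∨ H(s) ∨ D(t))
The quantifier ∃t sits under an odd number of negations (counting the antecedent side of each →), so it flips to ∀t.

universal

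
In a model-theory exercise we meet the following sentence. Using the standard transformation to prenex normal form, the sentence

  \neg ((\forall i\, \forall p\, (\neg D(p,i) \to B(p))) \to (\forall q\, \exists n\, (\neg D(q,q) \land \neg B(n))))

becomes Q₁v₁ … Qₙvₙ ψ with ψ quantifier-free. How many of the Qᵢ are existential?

1

First replace A → B with ¬A ∨ B.
  \neg (\neg (\forall i\, \forall p\, (\neg \neg D(p,i) \lor B(p))) \lor (\forall q\, \exists n\, (\neg D(q,q) \land \neg B(n))))
Push ¬ through the quantifiers and connectives to reach negation normal form:
  (\forall i\, \forall p\, (D(p,i) \lor B(p))) \land (\exists q\, \forall n\, (D(q,q) \lor B(n)))
All bound variables are already distinct, so no renaming is needed.
Extract every quantifier outward, since the variables are now distinct and don't occur free across branches:
  \forall i\, \forall p\, \exists q\, \forall n\, ((D(p,i) \lor B(p)) \land (D(q,q) \lor B(n)))
The prefix is \forall i \forall p \exists q \forall n: 3 universal, 1 existential.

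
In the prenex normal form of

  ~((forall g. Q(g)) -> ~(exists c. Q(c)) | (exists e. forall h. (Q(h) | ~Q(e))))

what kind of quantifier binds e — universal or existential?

universal

First replace A → B with ¬A ∨ B.
  ~(~(forall g. Q(g)) | ~(exists c. Q(c)) | (exists e. forall h. (Q(h) | ~Q(e))))
Drive negations inward (¬∀x A ≡ ∃x ¬A, ¬∃x A ≡ ∀x ¬A, De Morgan for ∧/∨):
  (forall g. Q(g)) & (exists c. Q(c)) & (forall e. exists h. (~Q(h) & Q(e)))
Extract every quantifier outward, since the variables are now distinct and don't occur free across branches:
  forall g. exists c. forall e. exists h. (Q(g) & Q(c) & ~Q(h) & Q(e))
The quantifier exists e sits under an odd number of negations (counting the antecedent side of each →), so it flips to forall e.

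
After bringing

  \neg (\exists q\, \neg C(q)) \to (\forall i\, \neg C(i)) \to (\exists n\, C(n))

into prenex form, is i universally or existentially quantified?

existential

First replace A → B with ¬A ∨ B.
  \neg \neg (\exists q\, \neg C(q)) \lor \neg (\forall i\, \neg C(i)) \lor (\exists n\, C(n))
Move each ¬ inward, flipping quantifiers it crosses:
  (\exists q\, \neg C(q)) \lor (\exists i\, C(i)) \lor (\exists n\, C(n))
Pull the quantifiers to the front (each side's bound variable is not free in the other side):
  \exists q\, \exists i\, \exists n\, (\neg C(q) \lor C(i) \lor C(n))
The quantifier \forall i sits under an odd number of negations (counting the antecedent side of each →), so it flips to \exists i.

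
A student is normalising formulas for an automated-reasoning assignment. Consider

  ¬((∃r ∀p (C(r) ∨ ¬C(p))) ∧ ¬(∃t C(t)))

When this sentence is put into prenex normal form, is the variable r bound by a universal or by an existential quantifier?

Push ¬ through the quantifiers and connectives to reach negation normal form:
  (∀r ∃p (¬C(r) ∧ C(p))) ∨ (∃t C(t))
All bound variables are already distinct, so no renaming is needed.
Pull the quantifiers to the front (each side's bound variable is not free in the other side):
  ∀r ∃p ∃t (¬C(r) ∧ C(p) ∨ C(t))
The quantifier ∃r sits under an odd number of negations, so it flips to ∀r.

universal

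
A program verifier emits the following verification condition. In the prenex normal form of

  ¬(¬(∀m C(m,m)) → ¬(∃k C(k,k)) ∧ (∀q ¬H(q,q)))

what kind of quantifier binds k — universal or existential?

First replace A → B with ¬A ∨ B.
  ¬(¬¬(∀m C(m,m)) ∨ ¬(∃k C(k,k)) ∧ (∀q ¬H(q,q)))
Move each ¬ inward, flipping quantifiers it crosses:
  (∃m ¬C(m,m)) ∧ ((∃k C(k,k)) ∨ (∃q H(q,q)))
All bound variables are already distinct, so no renaming is needed.
Pull the quantifiers to the front (each side's bound variable is not free in the other side):
  ∃m ∃k ∃q (¬C(m,m) ∧ (C(k,k) ∨ H(q,q)))
The quantifier ∃k sits under an even number of negations (counting the antecedent side of each →), so it remains existential.

existential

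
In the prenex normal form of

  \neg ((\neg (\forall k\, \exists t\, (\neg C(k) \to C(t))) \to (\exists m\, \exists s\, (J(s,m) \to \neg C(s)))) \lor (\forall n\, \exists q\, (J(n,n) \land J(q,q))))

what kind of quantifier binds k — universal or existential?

existential

Eliminate → and ↔ using ¬ and ∨.
  \neg (\neg \neg (\forall k\, \exists t\, (\neg \neg C(k) \lor C(t))) \lor (\exists m\, \exists s\, (\neg J(s,m) \lor \neg C(s))) \lor (\forall n\, \exists q\, (J(n,n) \land J(q,q))))
Move each ¬ inward, flipping quantifiers it crosses:
  (\exists k\, \forall t\, (\neg C(k) \land \neg C(t))) \land (\forall m\, \forall s\, (J(s,m) \land C(s))) \land (\exists n\, \forall q\, (\neg J(n,n) \lor \neg J(q,q)))
Pull the quantifiers to the front (each side's bound variable is not free in the other side):
  \exists k\, \forall t\, \forall m\, \forall s\, \exists n\, \forall q\, (\neg C(k) \land \neg C(t) \land J(s,m) \land C(s) \land (\neg J(n,n) \lor \neg J(q,q)))
The quantifier \forall k sits under an odd number of negations (counting the antecedent side of each →), so it flips to \exists k.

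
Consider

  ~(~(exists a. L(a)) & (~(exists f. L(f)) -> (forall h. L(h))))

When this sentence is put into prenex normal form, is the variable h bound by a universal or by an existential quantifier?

existential

Eliminate → and ↔ using ¬ and ∨.
  ~(~(exists a. L(a)) & (~~(exists f. L(f)) | (forall h. L(h))))
Drive negations inward (¬∀x A ≡ ∃x ¬A, ¬∃x A ≡ ∀x ¬A, De Morgan for ∧/∨):
  (exists a. L(a)) | (forall f. ~L(f)) & (exists h. ~L(h))
Pull the quantifiers to the front (each side's bound variable is not free in the other side):
  exists a. forall f. exists h. (L(a) | ~L(f) & ~L(h))
The quantifier forall h sits under an odd number of negations (counting the antecedent side of each →), so it flips to exists h.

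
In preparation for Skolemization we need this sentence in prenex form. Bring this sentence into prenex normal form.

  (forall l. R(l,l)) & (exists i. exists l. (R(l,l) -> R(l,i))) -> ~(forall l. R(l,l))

First replace A → B with ¬A ∨ B.
  ~((forall l. R(l,l)) & (exists i. exists l. (~R(l,l) | R(l,i)))) | ~(forall l. R(l,l))
Push ¬ through the quantifiers and connectives to reach negation normal form:
  (exists l. ~R(l,l)) | (forall i. forall l. (R(l,l) & ~R(l,i))) | (exists l. ~R(l,l))
Standardize variables apart so no two quantifiers bind the same name: l↦v1, l↦z.
  (exists l. ~R(l,l)) | (forall i. forall v1. (R(v1,v1) & ~R(v1,i))) | (exists z. ~R(z,z))
Finally move all quantifiers to the prefix:
  exists l. forall i. forall v1. exists z. (~R(l,l) | R(v1,v1) & ~R(v1,i) | ~R(z,z))

exists l. forall i. forall v1. exists z. (~R(l,l) | R(v1,v1) & ~R(v1,i) | ~R(z,z))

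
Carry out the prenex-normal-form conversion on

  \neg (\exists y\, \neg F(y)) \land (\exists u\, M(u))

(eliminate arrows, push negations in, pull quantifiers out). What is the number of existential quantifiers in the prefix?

1

Push ¬ through the quantifiers and connectives to reach negation normal form:
  (\forall y\, F(y)) \land (\exists u\, M(u))
All bound variables are already distinct, so no renaming is needed.
Extract every quantifier outward, since the variables are now distinct and don't occur free across branches:
  \forall y\, \exists u\, (F(y) \land M(u))
The prefix is \forall y \exists u: 1 universal, 1 existential.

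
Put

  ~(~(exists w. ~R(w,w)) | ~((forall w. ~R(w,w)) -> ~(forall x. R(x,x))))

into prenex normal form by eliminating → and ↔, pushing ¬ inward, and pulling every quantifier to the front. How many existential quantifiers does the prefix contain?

3

Eliminate → and ↔ using ¬ and ∨.
  ~(~(exists w. ~R(w,w)) | ~(~(forall w. ~R(w,w)) | ~(forall x. R(x,x))))
Drive negations inward (¬∀x A ≡ ∃x ¬A, ¬∃x A ≡ ∀x ¬A, De Morgan for ∧/∨):
  (exists w. ~R(w,w)) & ((exists w. R(w,w)) | (exists x. ~R(x,x)))
Rename bound variables to avoid capture: w↦v1.
  (exists w. ~R(w,w)) & ((exists v1. R(v1,v1)) | (exists x. ~R(x,x)))
Finally move all quantifiers to the prefix:
  exists w. exists v1. exists x. (~R(w,w) & (R(v1,v1) | ~R(x,x)))
The prefix is exists w exists v1 exists x: 0 universal, 3 existential.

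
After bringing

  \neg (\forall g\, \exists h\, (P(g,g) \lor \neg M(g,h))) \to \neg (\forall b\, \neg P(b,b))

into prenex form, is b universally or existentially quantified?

First replace A → B with ¬A ∨ B.
  \neg \neg (\forall g\, \exists h\, (P(g,g) \lor \neg M(g,h))) \lor \neg (\forall b\, \neg P(b,b))
Move each ¬ inward, flipping quantifiers it crosses:
  (\forall g\, \exists h\, (P(g,g) \lor \neg M(g,h))) \lor (\exists b\, P(b,b))
All bound variables are already distinct, so no renaming is needed.
Extract every quantifier outward, since the variables are now distinct and don't occur free across branches:
  \forall g\, \exists h\, \exists b\, (P(g,g) \lor \neg M(g,h) \lor P(b,b))
The quantifier \forall b sits under an odd number of negations (counting the antecedent side of each →), so it flips to \exists b.

existential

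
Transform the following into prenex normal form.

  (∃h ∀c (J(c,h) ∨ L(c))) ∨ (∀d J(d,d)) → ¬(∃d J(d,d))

∀h ∃c ∃d ∀u1 (¬J(c,h) ∧ ¬L(c) ∧ ¬J(d,d) ∨ ¬J(u1,u1))

Eliminate → and ↔ using ¬ and ∨.
  ¬((∃h ∀c (J(c,h) ∨ L(c))) ∨ (∀d J(d,d))) ∨ ¬(∃d J(d,d))
Move each ¬ inward, flipping quantifiers it crosses:
  (∀h ∃c (¬J(c,h) ∧ ¬L(c))) ∧ (∃d ¬J(d,d)) ∨ (∀d ¬J(d,d))
Standardize variables apart so no two quantifiers bind the same name: d↦u1.
  (∀h ∃c (¬J(c,h) ∧ ¬L(c))) ∧ (∃d ¬J(d,d)) ∨ (∀u1 ¬J(u1,u1))
Extract every quantifier outward, since the variables are now distinct and don't occur free across branches:
  ∀h ∃c ∃d ∀u1 (¬J(c,h) ∧ ¬L(c) ∧ ¬J(d,d) ∨ ¬J(u1,u1))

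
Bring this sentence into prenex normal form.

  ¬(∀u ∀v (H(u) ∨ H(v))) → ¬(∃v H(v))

Rewrite implications/biconditionals: A → B as ¬A ∨ B.
  ¬¬(∀u ∀v (H(u) ∨ H(v))) ∨ ¬(∃v H(v))
Move each ¬ inward, flipping quantifiers it crosses:
  (∀u ∀v (H(u) ∨ H(v))) ∨ (∀v ¬H(v))
Give each quantifier a distinct variable: v↦z.
  (∀u ∀v (H(u) ∨ H(v))) ∨ (∀z ¬H(z))
Extract every quantifier outward, since the variables are now distinct and don't occur free across branches:
  ∀u ∀v ∀z (H(u) ∨ H(v) ∨ ¬H(z))

∀u ∀v ∀z (H(u) ∨ H(v) ∨ ¬H(z))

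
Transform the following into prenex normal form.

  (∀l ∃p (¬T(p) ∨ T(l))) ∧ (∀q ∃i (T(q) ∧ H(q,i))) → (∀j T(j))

∃l ∀p ∃q ∀i ∀j (T(p) ∧ ¬T(l) ∨ ¬T(q) ∨ ¬H(q,i) ∨ T(j))

Eliminate → and ↔ using ¬ and ∨.
  ¬((∀l ∃p (¬T(p) ∨ T(l))) ∧ (∀q ∃i (T(q) ∧ H(q,i)))) ∨ (∀j T(j))
Drive negations inward (¬∀x A ≡ ∃x ¬A, ¬∃x A ≡ ∀x ¬A, De Morgan for ∧/∨):
  (∃l ∀p (T(p) ∧ ¬T(l))) ∨ (∃q ∀i (¬T(q) ∨ ¬H(q,i))) ∨ (∀j T(j))
All bound variables are already distinct, so no renaming is needed.
Finally move all quantifiers to the prefix:
  ∃l ∀p ∃q ∀i ∀j (T(p) ∧ ¬T(l) ∨ ¬T(q) ∨ ¬H(q,i) ∨ T(j))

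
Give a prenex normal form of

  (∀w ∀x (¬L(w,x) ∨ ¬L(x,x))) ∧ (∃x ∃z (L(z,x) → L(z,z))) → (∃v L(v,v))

∃w ∃x ∀c ∀z ∃v (L(w,x) ∧ L(x,x) ∨ L(z,c) ∧ ¬L(z,z) ∨ L(v,v))

Eliminate → and ↔ using ¬ and ∨.
  ¬((∀w ∀x (¬L(w,x) ∨ ¬L(x,x))) ∧ (∃x ∃z (¬L(z,x) ∨ L(z,z)))) ∨ (∃v L(v,v))
Move each ¬ inward, flipping quantifiers it crosses:
  (∃w ∃x (L(w,x) ∧ L(x,x))) ∨ (∀x ∀z (L(z,x) ∧ ¬L(z,z))) ∨ (∃v L(v,v))
Give each quantifier a distinct variable: x↦c.
  (∃w ∃x (L(w,x) ∧ L(x,x))) ∨ (∀c ∀z (L(z,c) ∧ ¬L(z,z))) ∨ (∃v L(v,v))
Pull the quantifiers to the front (each side's bound variable is not free in the other side):
  ∃w ∃x ∀c ∀z ∃v (L(w,x) ∧ L(x,x) ∨ L(z,c) ∧ ¬L(z,z) ∨ L(v,v))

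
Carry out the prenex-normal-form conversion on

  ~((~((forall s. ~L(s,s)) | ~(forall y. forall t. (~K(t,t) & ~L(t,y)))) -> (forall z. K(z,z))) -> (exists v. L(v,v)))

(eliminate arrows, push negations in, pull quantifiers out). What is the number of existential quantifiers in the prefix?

2

Eliminate → and ↔ using ¬ and ∨.
  ~(~(~~((forall s. ~L(s,s)) | ~(forall y. forall t. (~K(t,t) & ~L(t,y)))) | (forall z. K(z,z))) | (exists v. L(v,v)))
Move each ¬ inward, flipping quantifiers it crosses:
  ((forall s. ~L(s,s)) | (exists y. exists t. (K(t,t) | L(t,y))) | (forall z. K(z,z))) & (forall v. ~L(v,v))
All bound variables are already distinct, so no renaming is needed.
Finally move all quantifiers to the prefix:
  forall s. exists y. exists t. forall z. forall v. ((~L(s,s) | K(t,t) | L(t,y) | K(z,z)) & ~L(v,v))
The prefix is forall s exists y exists t forall z forall v: 3 universal, 2 existential.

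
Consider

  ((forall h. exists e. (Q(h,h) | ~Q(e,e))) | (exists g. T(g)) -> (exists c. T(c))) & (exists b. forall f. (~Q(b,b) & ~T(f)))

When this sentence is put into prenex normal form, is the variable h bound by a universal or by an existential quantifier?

Rewrite implications/biconditionals: A → B as ¬A ∨ B.
  (~((forall h. exists e. (Q(h,h) | ~Q(e,e))) | (exists g. T(g))) | (exists c. T(c))) & (exists b. forall f. (~Q(b,b) & ~T(f)))
Move each ¬ inward, flipping quantifiers it crosses:
  ((exists h. forall e. (~Q(h,h) & Q(e,e))) & (forall g. ~T(g)) | (exists c. T(c))) & (exists b. forall f. (~Q(b,b) & ~T(f)))
Finally move all quantifiers to the prefix:
  exists h. forall e. forall g. exists c. exists b. forall f. ((~Q(h,h) & Q(e,e) & ~T(g) | T(c)) & ~Q(b,b) & ~T(f))
The quantifier forall h sits under an odd number of negations (counting the antecedent side of each →), so it flips to exists h.

existential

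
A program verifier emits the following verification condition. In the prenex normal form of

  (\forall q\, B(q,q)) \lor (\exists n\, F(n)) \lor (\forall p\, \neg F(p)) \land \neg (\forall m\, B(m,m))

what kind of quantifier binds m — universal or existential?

Drive negations inward (¬∀x A ≡ ∃x ¬A, ¬∃x A ≡ ∀x ¬A, De Morgan for ∧/∨):
  (\forall q\, B(q,q)) \lor (\exists n\, F(n)) \lor (\forall p\, \neg F(p)) \land (\exists m\, \neg B(m,m))
All bound variables are already distinct, so no renaming is needed.
Extract every quantifier outward, since the variables are now distinct and don't occur free across branches:
  \forall q\, \exists n\, \forall p\, \exists m\, (B(q,q) \lor F(n) \lor \neg F(p) \land \neg B(m,m))
The quantifier \forall m sits under an odd number of negations, so it flips to \exists m.

existential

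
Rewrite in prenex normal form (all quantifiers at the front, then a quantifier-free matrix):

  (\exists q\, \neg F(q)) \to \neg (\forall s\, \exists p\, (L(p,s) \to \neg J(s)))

First replace A → B with ¬A ∨ B.
  \neg (\exists q\, \neg F(q)) \lor \neg (\forall s\, \exists p\, (\neg L(p,s) \lor \neg J(s)))
Push ¬ through the quantifiers and connectives to reach negation normal form:
  (\forall q\, F(q)) \lor (\exists s\, \forall p\, (L(p,s) \land J(s)))
Extract every quantifier outward, since the variables are now distinct and don't occur free across branches:
  \forall q\, \exists s\, \forall p\, (F(q) \lor L(p,s) \land J(s))

\forall q\, \exists s\, \forall p\, (F(q) \lor L(p,s) \land J(s))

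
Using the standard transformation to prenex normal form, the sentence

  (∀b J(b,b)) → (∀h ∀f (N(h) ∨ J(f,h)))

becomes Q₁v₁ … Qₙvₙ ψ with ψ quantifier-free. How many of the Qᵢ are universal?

Eliminate → and ↔ using ¬ and ∨.
  ¬(∀b J(b,b)) ∨ (∀h ∀f (N(h) ∨ J(f,h)))
Move each ¬ inward, flipping quantifiers it crosses:
  (∃b ¬J(b,b)) ∨ (∀h ∀f (N(h) ∨ J(f,h)))
Pull the quantifiers to the front (each side's bound variable is not free in the other side):
  ∃b ∀h ∀f (¬J(b,b) ∨ N(h) ∨ J(f,h))
The prefix is ∃b ∀h ∀f: 2 universal, 1 existential.

2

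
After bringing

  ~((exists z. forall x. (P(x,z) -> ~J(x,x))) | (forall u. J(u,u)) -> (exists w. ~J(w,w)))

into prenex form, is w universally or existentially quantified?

First replace A → B with ¬A ∨ B.
  ~(~((exists z. forall x. (~P(x,z) | ~J(x,x))) | (forall u. J(u,u))) | (exists w. ~J(w,w)))
Drive negations inward (¬∀x A ≡ ∃x ¬A, ¬∃x A ≡ ∀x ¬A, De Morgan for ∧/∨):
  ((exists z. forall x. (~P(x,z) | ~J(x,x))) | (forall u. J(u,u))) & (forall w. J(w,w))
Pull the quantifiers to the front (each side's bound variable is not free in the other side):
  exists z. forall x. forall u. forall w. ((~P(x,z) | ~J(x,x) | J(u,u)) & J(w,w))
The quantifier exists w sits under an odd number of negations (counting the antecedent side of each →), so it flips to forall w.

universal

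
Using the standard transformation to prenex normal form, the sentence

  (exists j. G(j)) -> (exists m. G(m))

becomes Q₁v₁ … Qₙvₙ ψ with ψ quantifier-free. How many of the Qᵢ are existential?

Rewrite implications/biconditionals: A → B as ¬A ∨ B.
  ~(exists j. G(j)) | (exists m. G(m))
Move each ¬ inward, flipping quantifiers it crosses:
  (forall j. ~G(j)) | (exists m. G(m))
All bound variables are already distinct, so no renaming is needed.
Finally move all quantifiers to the prefix:
  forall j. exists m. (~G(j) | G(m))
The prefix is forall j exists m: 1 universal, 1 existential.

1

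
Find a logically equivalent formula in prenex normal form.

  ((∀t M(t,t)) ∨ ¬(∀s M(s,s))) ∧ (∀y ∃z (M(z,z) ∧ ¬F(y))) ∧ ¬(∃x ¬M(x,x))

Drive negations inward (¬∀x A ≡ ∃x ¬A, ¬∃x A ≡ ∀x ¬A, De Morgan for ∧/∨):
  ((∀t M(t,t)) ∨ (∃s ¬M(s,s))) ∧ (∀y ∃z (M(z,z) ∧ ¬F(y))) ∧ (∀x M(x,x))
All bound variables are already distinct, so no renaming is needed.
Pull the quantifiers to the front (each side's bound variable is not free in the other side):
  ∀t ∃s ∀y ∃z ∀x ((M(t,t) ∨ ¬M(s,s)) ∧ M(z,z) ∧ ¬F(y) ∧ M(x,x))

∀t ∃s ∀y ∃z ∀x ((M(t,t) ∨ ¬M(s,s)) ∧ M(z,z) ∧ ¬F(y) ∧ M(x,x))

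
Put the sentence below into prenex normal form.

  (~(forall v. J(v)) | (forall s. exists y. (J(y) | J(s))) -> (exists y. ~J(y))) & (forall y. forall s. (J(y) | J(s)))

forall v. exists s. forall y. exists z1. forall q. forall p. ((J(v) & ~J(y) & ~J(s) | ~J(z1)) & (J(q) | J(p)))

Rewrite implications/biconditionals: A → B as ¬A ∨ B.
  (~(~(forall v. J(v)) | (forall s. exists y. (J(y) | J(s)))) | (exists y. ~J(y))) & (forall y. forall s. (J(y) | J(s)))
Drive negations inward (¬∀x A ≡ ∃x ¬A, ¬∃x A ≡ ∀x ¬A, De Morgan for ∧/∨):
  ((forall v. J(v)) & (exists s. forall y. (~J(y) & ~J(s))) | (exists y. ~J(y))) & (forall y. forall s. (J(y) | J(s)))
Rename bound variables to avoid capture: y↦z1, y↦q, s↦p.
  ((forall v. J(v)) & (exists s. forall y. (~J(y) & ~J(s))) | (exists z1. ~J(z1))) & (forall q. forall p. (J(q) | J(p)))
Pull the quantifiers to the front (each side's bound variable is not free in the other side):
  forall v. exists s. forall y. exists z1. forall q. forall p. ((J(v) & ~J(y) & ~J(s) | ~J(z1)) & (J(q) | J(p)))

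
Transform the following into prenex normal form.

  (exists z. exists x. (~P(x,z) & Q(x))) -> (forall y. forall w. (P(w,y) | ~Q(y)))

First replace A → B with ¬A ∨ B.
  ~(exists z. exists x. (~P(x,z) & Q(x))) | (forall y. forall w. (P(w,y) | ~Q(y)))
Move each ¬ inward, flipping quantifiers it crosses:
  (forall z. forall x. (P(x,z) | ~Q(x))) | (forall y. forall w. (P(w,y) | ~Q(y)))
All bound variables are already distinct, so no renaming is needed.
Extract every quantifier outward, since the variables are now distinct and don't occur free across branches:
  forall z. forall x. forall y. forall w. (P(x,z) | ~Q(x) | P(w,y) | ~Q(y))

forall z. forall x. forall y. forall w. (P(x,z) | ~Q(x) | P(w,y) | ~Q(y))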